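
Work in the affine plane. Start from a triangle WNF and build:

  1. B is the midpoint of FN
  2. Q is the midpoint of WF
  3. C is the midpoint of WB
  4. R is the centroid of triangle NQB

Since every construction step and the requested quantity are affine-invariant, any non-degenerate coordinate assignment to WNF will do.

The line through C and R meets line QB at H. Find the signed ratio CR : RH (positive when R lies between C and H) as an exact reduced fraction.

Assign W = (0, 0), N = (1, 0), F = (0, 1) — the answer is frame-independent, so this choice is without loss of generality.
1. B is the midpoint of FN ⇒ B = (1/2, 1/2)
2. Q is the midpoint of WF ⇒ Q = (0, 1/2)
3. C is the midpoint of WB ⇒ C = (1/4, 1/4)
4. R is the centroid of triangle NQB ⇒ R = (1/2, 1/3)
line CR meets QB at H = (1, 1/2)
R = C + t·(H−C) with t = 1/3, so CR:RH = 1/3:2/3

CR:RH = 1/2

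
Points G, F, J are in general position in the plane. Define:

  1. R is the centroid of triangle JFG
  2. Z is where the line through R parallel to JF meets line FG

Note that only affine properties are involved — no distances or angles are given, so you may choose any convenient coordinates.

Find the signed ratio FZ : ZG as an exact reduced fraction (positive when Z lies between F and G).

FZ:ZG = 1/2

Assign G = (0, 0), F = (1, 0), J = (0, 1) — the answer is frame-independent, so this choice is without loss of generality.
1. R is the centroid of triangle JFG ⇒ R = (1/3, 1/3)
2. Z is where the line through R parallel to JF meets line FG ⇒ Z = (2/3, 0)
Z = F + t·(G−F) with t = 1/3, so FZ:ZG = t:(1−t) = 1/3:2/3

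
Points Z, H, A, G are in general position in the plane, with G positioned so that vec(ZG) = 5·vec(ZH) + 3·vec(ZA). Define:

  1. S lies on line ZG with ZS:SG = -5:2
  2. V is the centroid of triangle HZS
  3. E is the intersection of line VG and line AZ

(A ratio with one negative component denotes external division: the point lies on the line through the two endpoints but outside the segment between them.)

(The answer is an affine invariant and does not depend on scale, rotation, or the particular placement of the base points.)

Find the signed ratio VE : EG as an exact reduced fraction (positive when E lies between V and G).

VE:EG = -28/45

Work in coordinates with Z = (0, 0), H = (1, 0), A = (0, 1), G = (5, 3).
1. S lies on line ZG with ZS:SG = -5:2 ⇒ S = (25/3, 5)
2. V is the centroid of triangle HZS ⇒ V = (28/9, 5/3)
3. E is the intersection of line VG and line AZ ⇒ E = (0, -9/17)
E = V + t·(G−V) with t = -28/17, so VE:EG = t:(1−t) = -28/17:45/17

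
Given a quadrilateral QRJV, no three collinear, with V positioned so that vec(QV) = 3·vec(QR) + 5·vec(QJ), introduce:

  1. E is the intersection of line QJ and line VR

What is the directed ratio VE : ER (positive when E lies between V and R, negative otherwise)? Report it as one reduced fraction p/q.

Set Q = (0, 0), R = (1, 0), J = (0, 1), V = (3, 5); any affine frame gives the same invariant.
1. E is the intersection of line QJ and line VR ⇒ E = (0, -5/2)
E = V + t·(R−V) with t = 3/2, so VE:ER = t:(1−t) = 3/2:-1/2

VE:ER = -3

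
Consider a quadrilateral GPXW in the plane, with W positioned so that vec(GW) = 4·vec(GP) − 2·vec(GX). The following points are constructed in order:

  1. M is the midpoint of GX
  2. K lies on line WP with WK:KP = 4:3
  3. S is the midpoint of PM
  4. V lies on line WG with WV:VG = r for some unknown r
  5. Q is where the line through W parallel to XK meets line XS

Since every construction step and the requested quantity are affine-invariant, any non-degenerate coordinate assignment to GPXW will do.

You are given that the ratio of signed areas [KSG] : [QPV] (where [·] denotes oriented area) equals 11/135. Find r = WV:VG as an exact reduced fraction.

Work in coordinates with G = (0, 0), P = (1, 0), X = (0, 1), W = (4, -2).
1. M is the midpoint of GX ⇒ M = (0, 1/2)
2. K lies on line WP with WK:KP = 4:3 ⇒ K = (16/7, -6/7)
3. S is the midpoint of PM ⇒ S = (1/2, 1/4)
4. With WV:VG = r, write λ = r/(r+1) so V = W + λ·(G−W); V is affine-linear in λ
5. Q is where the line through W parallel to XK meets line XS ⇒ Q = (-4/11, 17/11)
Every point depending on V is an affine combination of V and λ-independent points, so each such coordinate is linear in λ; the λ² term in each signed area is a multiple of (G−W)×(G−W) = 0, so 2·[KSG] and 2·[QPV] are each linear in λ. Evaluating at λ=0 and λ=1:
  2·[KSG] = 1,   2·[QPV] = -38/11·λ + 21/11
So [KSG]:[QPV] = (1) / (-38/11·λ + 21/11). Setting this equal to 11/135:
  1 = 11/135·(-38/11·λ + 21/11)  ⇒  λ = -3
Then r = λ/(1−λ) = (-3)/(4) = -3/4. Check: with r = -3/4, V = (16, -8) and [KSG]:[QPV] = 11/135 as required.

r = -3/4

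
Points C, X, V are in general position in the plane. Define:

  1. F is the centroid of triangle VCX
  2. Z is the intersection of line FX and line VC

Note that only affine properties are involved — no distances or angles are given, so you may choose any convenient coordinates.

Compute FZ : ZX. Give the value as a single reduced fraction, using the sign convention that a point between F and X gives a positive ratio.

FZ:ZX = -1/3

Set C = (0, 0), X = (1, 0), V = (0, 1); any affine frame gives the same invariant.
1. F is the centroid of triangle VCX ⇒ F = (1/3, 1/3)
2. Z is the intersection of line FX and line VC ⇒ Z = (0, 1/2)
Z = F + t·(X−F) with t = -1/2, so FZ:ZX = t:(1−t) = -1/2:3/2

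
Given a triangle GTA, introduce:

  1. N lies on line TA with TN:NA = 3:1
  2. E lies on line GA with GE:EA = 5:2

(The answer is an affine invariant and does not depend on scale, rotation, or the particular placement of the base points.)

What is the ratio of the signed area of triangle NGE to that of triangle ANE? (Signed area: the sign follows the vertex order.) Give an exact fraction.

Set G = (0, 0), T = (1, 0), A = (0, 1); any affine frame gives the same invariant.
1. N lies on line TA with TN:NA = 3:1 ⇒ N = (1/4, 3/4)
2. E lies on line GA with GE:EA = 5:2 ⇒ E = (0, 5/7)
2·[NGE] = -5/28, 2·[ANE] = -1/14
[NGE]:[ANE] = -5/28:-1/14 = 5/2

[NGE]:[ANE] = 5/2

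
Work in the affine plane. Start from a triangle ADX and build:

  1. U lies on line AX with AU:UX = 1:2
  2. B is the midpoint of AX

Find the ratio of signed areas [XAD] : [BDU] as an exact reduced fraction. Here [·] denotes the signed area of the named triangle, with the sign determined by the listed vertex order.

[XAD]:[BDU] = -6

Assign A = (0, 0), D = (1, 0), X = (0, 1) — the answer is frame-independent, so this choice is without loss of generality.
1. U lies on line AX with AU:UX = 1:2 ⇒ U = (0, 1/3)
2. B is the midpoint of AX ⇒ B = (0, 1/2)
2·[XAD] = 1, 2·[BDU] = -1/6
[XAD]:[BDU] = 1:-1/6 = -6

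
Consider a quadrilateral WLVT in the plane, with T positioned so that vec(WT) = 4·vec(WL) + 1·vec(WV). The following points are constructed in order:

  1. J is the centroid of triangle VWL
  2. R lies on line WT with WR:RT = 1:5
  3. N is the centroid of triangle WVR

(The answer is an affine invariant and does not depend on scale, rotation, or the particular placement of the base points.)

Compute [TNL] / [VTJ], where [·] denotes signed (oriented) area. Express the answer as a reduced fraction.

Work in coordinates with W = (0, 0), L = (1, 0), V = (0, 1), T = (4, 1).
1. J is the centroid of triangle VWL ⇒ J = (1/3, 1/3)
2. R lies on line WT with WR:RT = 1:5 ⇒ R = (2/3, 1/6)
3. N is the centroid of triangle WVR ⇒ N = (2/9, 7/18)
2·[TNL] = 35/18, 2·[VTJ] = -8/3
[TNL]:[VTJ] = 35/18:-8/3 = -35/48

[TNL]:[VTJ] = -35/48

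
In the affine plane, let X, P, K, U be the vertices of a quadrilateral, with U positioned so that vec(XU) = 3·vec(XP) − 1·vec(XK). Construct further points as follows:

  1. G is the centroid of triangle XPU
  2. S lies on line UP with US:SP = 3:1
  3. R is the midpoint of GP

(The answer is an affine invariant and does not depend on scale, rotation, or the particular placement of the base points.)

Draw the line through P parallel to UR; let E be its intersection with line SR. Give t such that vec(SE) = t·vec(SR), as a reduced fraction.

Choose coordinates X = (0, 0), P = (1, 0), K = (0, 1), U = (3, -1).
1. G is the centroid of triangle XPU ⇒ G = (4/3, -1/3)
2. S lies on line UP with US:SP = 3:1 ⇒ S = (3/2, -1/4)
3. R is the midpoint of GP ⇒ R = (7/6, -1/6)
through P parallel to UR: direction (-11/6, 5/6); meets SR at E = (29/18, -5/18)
E = S + t·(R−S) with t = -1/3

t = -1/3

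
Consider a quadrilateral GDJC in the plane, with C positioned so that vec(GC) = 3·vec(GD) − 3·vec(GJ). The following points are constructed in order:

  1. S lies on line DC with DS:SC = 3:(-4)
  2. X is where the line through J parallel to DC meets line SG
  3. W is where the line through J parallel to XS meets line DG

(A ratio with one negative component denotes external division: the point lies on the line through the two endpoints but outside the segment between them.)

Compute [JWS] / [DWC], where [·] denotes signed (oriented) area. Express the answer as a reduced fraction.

Choose coordinates G = (0, 0), D = (1, 0), J = (0, 1), C = (3, -3).
1. S lies on line DC with DS:SC = 3:(-4) ⇒ S = (-5, 9)
2. X is where the line through J parallel to DC meets line SG ⇒ X = (-10/3, 6)
3. W is where the line through J parallel to XS meets line DG ⇒ W = (5/9, 0)
2·[JWS] = -5/9, 2·[DWC] = 4/3
[JWS]:[DWC] = -5/9:4/3 = -5/12

[JWS]:[DWC] = -5/12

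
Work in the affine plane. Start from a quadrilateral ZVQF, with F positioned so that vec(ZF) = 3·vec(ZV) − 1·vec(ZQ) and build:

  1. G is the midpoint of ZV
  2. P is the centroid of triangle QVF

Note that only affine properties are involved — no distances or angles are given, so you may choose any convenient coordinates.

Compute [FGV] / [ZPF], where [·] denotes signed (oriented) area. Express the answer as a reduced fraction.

[FGV]:[ZPF] = 3/8

Assign Z = (0, 0), V = (1, 0), Q = (0, 1), F = (3, -1) — the answer is frame-independent, so this choice is without loss of generality.
1. G is the midpoint of ZV ⇒ G = (1/2, 0)
2. P is the centroid of triangle QVF ⇒ P = (4/3, 0)
2·[FGV] = -1/2, 2·[ZPF] = -4/3
[FGV]:[ZPF] = -1/2:-4/3 = 3/8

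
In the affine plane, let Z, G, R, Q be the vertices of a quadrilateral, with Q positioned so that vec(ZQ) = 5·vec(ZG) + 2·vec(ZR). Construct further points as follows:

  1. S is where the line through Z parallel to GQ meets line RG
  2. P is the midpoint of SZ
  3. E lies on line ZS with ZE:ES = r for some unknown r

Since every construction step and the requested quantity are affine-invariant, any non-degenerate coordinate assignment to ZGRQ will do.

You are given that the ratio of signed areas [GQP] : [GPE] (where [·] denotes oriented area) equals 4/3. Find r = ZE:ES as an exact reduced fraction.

Set Z = (0, 0), G = (1, 0), R = (0, 1), Q = (5, 2); any affine frame gives the same invariant.
1. S is where the line through Z parallel to GQ meets line RG ⇒ S = (2/3, 1/3)
2. P is the midpoint of SZ ⇒ P = (1/3, 1/6)
3. With ZE:ES = r, write λ = r/(r+1) so E = Z + λ·(S−Z); E is affine-linear in λ
Every point depending on E is an affine combination of E and λ-independent points, so each such coordinate is linear in λ; the λ² term in each signed area is a multiple of (S−Z)×(S−Z) = 0, so 2·[GQP] and 2·[GPE] are each linear in λ. Evaluating at λ=0 and λ=1:
  2·[GQP] = 2,   2·[GPE] = -1/3·λ + 1/6
So [GQP]:[GPE] = (2) / (-1/3·λ + 1/6). Setting this equal to 4/3:
  2 = 4/3·(-1/3·λ + 1/6)  ⇒  λ = -4
Then r = λ/(1−λ) = (-4)/(5) = -4/5. Check: with r = -4/5, E = (-8/3, -4/3) and [GQP]:[GPE] = 4/3 as required.

r = -4/5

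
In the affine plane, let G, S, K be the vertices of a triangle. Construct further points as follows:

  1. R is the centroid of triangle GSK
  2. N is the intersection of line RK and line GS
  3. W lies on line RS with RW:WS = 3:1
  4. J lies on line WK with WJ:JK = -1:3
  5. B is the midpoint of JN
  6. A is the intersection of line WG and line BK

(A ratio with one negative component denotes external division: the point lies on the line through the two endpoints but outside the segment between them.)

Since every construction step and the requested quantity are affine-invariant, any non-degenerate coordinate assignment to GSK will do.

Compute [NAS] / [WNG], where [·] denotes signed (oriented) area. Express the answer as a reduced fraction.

Choose coordinates G = (0, 0), S = (1, 0), K = (0, 1).
1. R is the centroid of triangle GSK ⇒ R = (1/3, 1/3)
2. N is the intersection of line RK and line GS ⇒ N = (1/2, 0)
3. W lies on line RS with RW:WS = 3:1 ⇒ W = (5/6, 1/12)
4. J lies on line WK with WJ:JK = -1:3 ⇒ J = (5/4, -3/8)
5. B is the midpoint of JN ⇒ B = (7/8, -3/16)
6. A is the intersection of line WG and line BK ⇒ A = (35/51, 7/102)
2·[NAS] = -7/204, 2·[WNG] = -1/24
[NAS]:[WNG] = -7/204:-1/24 = 14/17

[NAS]:[WNG] = 14/17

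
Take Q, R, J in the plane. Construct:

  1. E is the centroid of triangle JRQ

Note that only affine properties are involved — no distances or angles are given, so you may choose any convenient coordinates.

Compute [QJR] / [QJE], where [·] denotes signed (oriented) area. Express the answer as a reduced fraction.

[QJR]:[QJE] = 3

Work in coordinates with Q = (0, 0), R = (1, 0), J = (0, 1).
1. E is the centroid of triangle JRQ ⇒ E = (1/3, 1/3)
2·[QJR] = -1, 2·[QJE] = -1/3
[QJR]:[QJE] = -1:-1/3 = 3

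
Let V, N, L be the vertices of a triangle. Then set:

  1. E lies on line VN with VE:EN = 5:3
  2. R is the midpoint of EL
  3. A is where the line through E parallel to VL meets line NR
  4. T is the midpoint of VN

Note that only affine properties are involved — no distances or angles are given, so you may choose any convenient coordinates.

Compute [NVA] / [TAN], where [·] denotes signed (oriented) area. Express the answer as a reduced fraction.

[NVA]:[TAN] = 2

Work in coordinates with V = (0, 0), N = (1, 0), L = (0, 1).
1. E lies on line VN with VE:EN = 5:3 ⇒ E = (5/8, 0)
2. R is the midpoint of EL ⇒ R = (5/16, 1/2)
3. A is where the line through E parallel to VL meets line NR ⇒ A = (5/8, 3/11)
4. T is the midpoint of VN ⇒ T = (1/2, 0)
2·[NVA] = -3/11, 2·[TAN] = -3/22
[NVA]:[TAN] = -3/11:-3/22 = 2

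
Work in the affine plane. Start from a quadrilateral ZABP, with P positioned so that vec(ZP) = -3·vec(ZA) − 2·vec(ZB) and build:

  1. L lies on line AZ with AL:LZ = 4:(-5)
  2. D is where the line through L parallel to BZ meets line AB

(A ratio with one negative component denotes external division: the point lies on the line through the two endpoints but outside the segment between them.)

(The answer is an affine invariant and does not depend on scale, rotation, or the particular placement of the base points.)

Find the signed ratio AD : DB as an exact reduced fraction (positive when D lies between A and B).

Choose coordinates Z = (0, 0), A = (1, 0), B = (0, 1), P = (-3, -2).
1. L lies on line AZ with AL:LZ = 4:(-5) ⇒ L = (5, 0)
2. D is where the line through L parallel to BZ meets line AB ⇒ D = (5, -4)
D = A + t·(B−A) with t = -4, so AD:DB = t:(1−t) = -4:5

AD:DB = -4/5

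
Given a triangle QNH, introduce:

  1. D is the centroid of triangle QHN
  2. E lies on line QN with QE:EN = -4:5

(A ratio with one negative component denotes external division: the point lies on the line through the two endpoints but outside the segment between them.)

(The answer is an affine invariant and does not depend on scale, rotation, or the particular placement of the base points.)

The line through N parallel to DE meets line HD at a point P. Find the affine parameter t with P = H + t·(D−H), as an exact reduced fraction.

Set Q = (0, 0), N = (1, 0), H = (0, 1); any affine frame gives the same invariant.
1. D is the centroid of triangle QHN ⇒ D = (1/3, 1/3)
2. E lies on line QN with QE:EN = -4:5 ⇒ E = (-4, 0)
through N parallel to DE: direction (-13/3, -1/3); meets HD at P = (14/27, -1/27)
P = H + t·(D−H) with t = 14/9

t = 14/9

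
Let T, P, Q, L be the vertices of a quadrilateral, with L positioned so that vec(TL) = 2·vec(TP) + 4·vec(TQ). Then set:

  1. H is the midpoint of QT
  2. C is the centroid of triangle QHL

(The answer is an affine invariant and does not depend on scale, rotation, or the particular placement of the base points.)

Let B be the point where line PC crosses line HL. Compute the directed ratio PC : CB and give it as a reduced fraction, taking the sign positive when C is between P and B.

PC:CB = -29/2

Assign T = (0, 0), P = (1, 0), Q = (0, 1), L = (2, 4) — the answer is frame-independent, so this choice is without loss of generality.
1. H is the midpoint of QT ⇒ H = (0, 1/2)
2. C is the centroid of triangle QHL ⇒ C = (2/3, 11/6)
line PC meets HL at B = (20/29, 99/58)
C = P + t·(B−P) with t = 29/27, so PC:CB = 29/27:-2/27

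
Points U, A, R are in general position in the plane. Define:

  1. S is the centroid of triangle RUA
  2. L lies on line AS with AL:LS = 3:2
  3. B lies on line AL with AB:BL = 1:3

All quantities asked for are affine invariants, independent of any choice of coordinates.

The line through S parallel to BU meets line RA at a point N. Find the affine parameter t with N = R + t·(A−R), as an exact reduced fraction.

t = 37/57

Assign U = (0, 0), A = (1, 0), R = (0, 1) — the answer is frame-independent, so this choice is without loss of generality.
1. S is the centroid of triangle RUA ⇒ S = (1/3, 1/3)
2. L lies on line AS with AL:LS = 3:2 ⇒ L = (3/5, 1/5)
3. B lies on line AL with AB:BL = 1:3 ⇒ B = (9/10, 1/20)
through S parallel to BU: direction (-9/10, -1/20); meets RA at N = (37/57, 20/57)
N = R + t·(A−R) with t = 37/57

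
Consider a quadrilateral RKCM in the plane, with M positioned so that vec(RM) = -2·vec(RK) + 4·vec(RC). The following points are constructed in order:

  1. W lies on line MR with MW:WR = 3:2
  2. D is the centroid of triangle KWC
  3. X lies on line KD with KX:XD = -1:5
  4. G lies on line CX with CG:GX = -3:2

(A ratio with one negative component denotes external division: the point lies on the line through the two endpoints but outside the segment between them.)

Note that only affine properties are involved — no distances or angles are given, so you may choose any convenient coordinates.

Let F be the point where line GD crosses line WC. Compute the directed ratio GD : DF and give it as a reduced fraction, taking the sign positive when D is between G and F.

GD:DF = 19/2

Assign R = (0, 0), K = (1, 0), C = (0, 1), M = (-2, 4) — the answer is frame-independent, so this choice is without loss of generality.
1. W lies on line MR with MW:WR = 3:2 ⇒ W = (-4/5, 8/5)
2. D is the centroid of triangle KWC ⇒ D = (1/15, 13/15)
3. X lies on line KD with KX:XD = -1:5 ⇒ X = (37/30, -13/60)
4. G lies on line CX with CG:GX = -3:2 ⇒ G = (37/10, -53/20)
line GD meets WC at F = (-6/19, 47/38)
D = G + t·(F−G) with t = 19/21, so GD:DF = 19/21:2/21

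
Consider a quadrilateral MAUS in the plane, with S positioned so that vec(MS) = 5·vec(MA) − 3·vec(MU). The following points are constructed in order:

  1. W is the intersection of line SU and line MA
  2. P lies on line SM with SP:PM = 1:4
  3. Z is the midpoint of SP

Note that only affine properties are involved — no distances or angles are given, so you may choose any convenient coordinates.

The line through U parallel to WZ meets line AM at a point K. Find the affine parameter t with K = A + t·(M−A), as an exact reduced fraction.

t = -11/54

Assign M = (0, 0), A = (1, 0), U = (0, 1), S = (5, -3) — the answer is frame-independent, so this choice is without loss of generality.
1. W is the intersection of line SU and line MA ⇒ W = (5/4, 0)
2. P lies on line SM with SP:PM = 1:4 ⇒ P = (4, -12/5)
3. Z is the midpoint of SP ⇒ Z = (9/2, -27/10)
through U parallel to WZ: direction (13/4, -27/10); meets AM at K = (65/54, 0)
K = A + t·(M−A) with t = -11/54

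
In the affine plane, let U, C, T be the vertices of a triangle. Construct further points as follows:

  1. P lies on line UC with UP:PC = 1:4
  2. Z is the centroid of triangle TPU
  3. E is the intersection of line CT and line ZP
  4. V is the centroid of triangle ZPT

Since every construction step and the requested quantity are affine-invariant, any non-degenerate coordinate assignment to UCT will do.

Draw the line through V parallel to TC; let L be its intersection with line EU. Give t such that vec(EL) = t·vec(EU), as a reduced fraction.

t = 7/15

Work in coordinates with U = (0, 0), C = (1, 0), T = (0, 1).
1. P lies on line UC with UP:PC = 1:4 ⇒ P = (1/5, 0)
2. Z is the centroid of triangle TPU ⇒ Z = (1/15, 1/3)
3. E is the intersection of line CT and line ZP ⇒ E = (-1/3, 4/3)
4. V is the centroid of triangle ZPT ⇒ V = (4/45, 4/9)
through V parallel to TC: direction (1, -1); meets EU at L = (-8/45, 32/45)
L = E + t·(U−E) with t = 7/15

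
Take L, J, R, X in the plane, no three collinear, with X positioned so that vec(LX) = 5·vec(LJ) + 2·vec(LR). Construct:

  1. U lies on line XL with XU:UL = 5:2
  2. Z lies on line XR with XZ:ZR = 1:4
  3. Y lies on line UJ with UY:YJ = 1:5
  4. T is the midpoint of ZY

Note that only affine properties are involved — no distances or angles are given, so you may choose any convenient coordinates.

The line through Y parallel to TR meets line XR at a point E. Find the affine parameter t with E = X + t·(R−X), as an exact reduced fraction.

t = 9/5

Set L = (0, 0), J = (1, 0), R = (0, 1), X = (5, 2); any affine frame gives the same invariant.
1. U lies on line XL with XU:UL = 5:2 ⇒ U = (10/7, 4/7)
2. Z lies on line XR with XZ:ZR = 1:4 ⇒ Z = (4, 9/5)
3. Y lies on line UJ with UY:YJ = 1:5 ⇒ Y = (19/14, 10/21)
4. T is the midpoint of ZY ⇒ T = (75/28, 239/210)
through Y parallel to TR: direction (-75/28, -29/210); meets XR at E = (-4, 1/5)
E = X + t·(R−X) with t = 9/5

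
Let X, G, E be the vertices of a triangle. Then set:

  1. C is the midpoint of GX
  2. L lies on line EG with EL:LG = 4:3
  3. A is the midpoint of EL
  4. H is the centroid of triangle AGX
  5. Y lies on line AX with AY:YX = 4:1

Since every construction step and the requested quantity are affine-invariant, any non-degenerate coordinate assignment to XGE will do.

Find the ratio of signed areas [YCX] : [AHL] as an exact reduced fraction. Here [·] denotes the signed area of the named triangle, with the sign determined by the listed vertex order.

[YCX]:[AHL] = -3/4

Assign X = (0, 0), G = (1, 0), E = (0, 1) — the answer is frame-independent, so this choice is without loss of generality.
1. C is the midpoint of GX ⇒ C = (1/2, 0)
2. L lies on line EG with EL:LG = 4:3 ⇒ L = (4/7, 3/7)
3. A is the midpoint of EL ⇒ A = (2/7, 5/7)
4. H is the centroid of triangle AGX ⇒ H = (3/7, 5/21)
5. Y lies on line AX with AY:YX = 4:1 ⇒ Y = (2/35, 1/7)
2·[YCX] = -1/14, 2·[AHL] = 2/21
[YCX]:[AHL] = -1/14:2/21 = -3/4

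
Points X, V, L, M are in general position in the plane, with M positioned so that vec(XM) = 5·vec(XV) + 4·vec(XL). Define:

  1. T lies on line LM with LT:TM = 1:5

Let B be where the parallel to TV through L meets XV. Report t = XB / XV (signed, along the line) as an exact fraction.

t = 1/9

Set X = (0, 0), V = (1, 0), L = (0, 1), M = (5, 4); any affine frame gives the same invariant.
1. T lies on line LM with LT:TM = 1:5 ⇒ T = (5/6, 3/2)
through L parallel to TV: direction (1/6, -3/2); meets XV at B = (1/9, 0)
B = X + t·(V−X) with t = 1/9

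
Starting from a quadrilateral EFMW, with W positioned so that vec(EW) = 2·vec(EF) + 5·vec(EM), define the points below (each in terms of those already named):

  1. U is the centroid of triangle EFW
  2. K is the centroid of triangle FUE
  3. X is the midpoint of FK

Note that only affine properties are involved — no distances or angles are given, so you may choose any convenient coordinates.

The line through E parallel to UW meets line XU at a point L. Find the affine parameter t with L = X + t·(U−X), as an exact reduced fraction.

Set E = (0, 0), F = (1, 0), M = (0, 1), W = (2, 5); any affine frame gives the same invariant.
1. U is the centroid of triangle EFW ⇒ U = (1, 5/3)
2. K is the centroid of triangle FUE ⇒ K = (2/3, 5/9)
3. X is the midpoint of FK ⇒ X = (5/6, 5/18)
through E parallel to UW: direction (1, 10/3); meets XU at L = (4/3, 40/9)
L = X + t·(U−X) with t = 3

t = 3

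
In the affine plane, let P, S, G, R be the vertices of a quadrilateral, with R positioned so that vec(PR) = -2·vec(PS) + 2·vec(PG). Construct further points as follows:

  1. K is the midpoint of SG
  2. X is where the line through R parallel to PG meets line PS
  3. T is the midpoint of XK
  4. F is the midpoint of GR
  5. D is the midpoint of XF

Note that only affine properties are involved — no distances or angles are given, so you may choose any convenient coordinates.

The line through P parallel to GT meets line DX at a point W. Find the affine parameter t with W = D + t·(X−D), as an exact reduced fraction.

t = 9

Choose coordinates P = (0, 0), S = (1, 0), G = (0, 1), R = (-2, 2).
1. K is the midpoint of SG ⇒ K = (1/2, 1/2)
2. X is where the line through R parallel to PG meets line PS ⇒ X = (-2, 0)
3. T is the midpoint of XK ⇒ T = (-3/4, 1/4)
4. F is the midpoint of GR ⇒ F = (-1, 3/2)
5. D is the midpoint of XF ⇒ D = (-3/2, 3/4)
through P parallel to GT: direction (-3/4, -3/4); meets DX at W = (-6, -6)
W = D + t·(X−D) with t = 9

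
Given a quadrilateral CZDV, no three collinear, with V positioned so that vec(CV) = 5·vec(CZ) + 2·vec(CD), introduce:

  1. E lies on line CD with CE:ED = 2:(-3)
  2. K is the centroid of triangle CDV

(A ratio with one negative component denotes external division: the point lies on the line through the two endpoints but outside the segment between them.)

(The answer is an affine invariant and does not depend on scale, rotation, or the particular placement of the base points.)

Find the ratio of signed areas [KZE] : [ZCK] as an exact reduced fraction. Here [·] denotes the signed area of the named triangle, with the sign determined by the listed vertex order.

[KZE]:[ZCK] = -1/3

Set C = (0, 0), Z = (1, 0), D = (0, 1), V = (5, 2); any affine frame gives the same invariant.
1. E lies on line CD with CE:ED = 2:(-3) ⇒ E = (0, -2)
2. K is the centroid of triangle CDV ⇒ K = (5/3, 1)
2·[KZE] = 1/3, 2·[ZCK] = -1
[KZE]:[ZCK] = 1/3:-1 = -1/3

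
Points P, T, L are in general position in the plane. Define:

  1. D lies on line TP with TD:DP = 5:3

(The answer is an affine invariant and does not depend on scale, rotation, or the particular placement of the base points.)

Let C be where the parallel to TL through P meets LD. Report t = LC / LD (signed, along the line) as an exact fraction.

t = 8/5

Assign P = (0, 0), T = (1, 0), L = (0, 1) — the answer is frame-independent, so this choice is without loss of generality.
1. D lies on line TP with TD:DP = 5:3 ⇒ D = (3/8, 0)
through P parallel to TL: direction (-1, 1); meets LD at C = (3/5, -3/5)
C = L + t·(D−L) with t = 8/5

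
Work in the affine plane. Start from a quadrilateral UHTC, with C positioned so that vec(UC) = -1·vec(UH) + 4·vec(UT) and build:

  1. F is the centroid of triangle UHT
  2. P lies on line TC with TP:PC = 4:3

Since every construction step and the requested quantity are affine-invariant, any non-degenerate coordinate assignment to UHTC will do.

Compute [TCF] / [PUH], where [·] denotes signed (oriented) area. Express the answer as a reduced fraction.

[TCF]:[PUH] = -7/57

Choose coordinates U = (0, 0), H = (1, 0), T = (0, 1), C = (-1, 4).
1. F is the centroid of triangle UHT ⇒ F = (1/3, 1/3)
2. P lies on line TC with TP:PC = 4:3 ⇒ P = (-4/7, 19/7)
2·[TCF] = -1/3, 2·[PUH] = 19/7
[TCF]:[PUH] = -1/3:19/7 = -7/57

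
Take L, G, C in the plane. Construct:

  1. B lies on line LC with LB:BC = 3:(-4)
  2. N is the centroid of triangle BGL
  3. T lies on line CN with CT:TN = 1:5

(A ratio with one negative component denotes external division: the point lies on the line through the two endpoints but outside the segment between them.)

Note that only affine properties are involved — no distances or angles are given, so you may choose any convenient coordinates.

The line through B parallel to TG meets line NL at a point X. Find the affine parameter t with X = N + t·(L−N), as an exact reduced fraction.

Choose coordinates L = (0, 0), G = (1, 0), C = (0, 1).
1. B lies on line LC with LB:BC = 3:(-4) ⇒ B = (0, -3)
2. N is the centroid of triangle BGL ⇒ N = (1/3, -1)
3. T lies on line CN with CT:TN = 1:5 ⇒ T = (1/18, 2/3)
through B parallel to TG: direction (17/18, -2/3); meets NL at X = (17/13, -51/13)
X = N + t·(L−N) with t = -38/13

t = -38/13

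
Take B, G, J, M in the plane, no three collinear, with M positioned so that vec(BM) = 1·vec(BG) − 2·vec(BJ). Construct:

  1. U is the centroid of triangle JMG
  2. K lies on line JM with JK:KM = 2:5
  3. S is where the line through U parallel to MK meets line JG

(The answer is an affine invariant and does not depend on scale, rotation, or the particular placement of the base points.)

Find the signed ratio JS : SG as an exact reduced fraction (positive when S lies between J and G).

JS:SG = 1/2

Set B = (0, 0), G = (1, 0), J = (0, 1), M = (1, -2); any affine frame gives the same invariant.
1. U is the centroid of triangle JMG ⇒ U = (2/3, -1/3)
2. K lies on line JM with JK:KM = 2:5 ⇒ K = (2/7, 1/7)
3. S is where the line through U parallel to MK meets line JG ⇒ S = (1/3, 2/3)
S = J + t·(G−J) with t = 1/3, so JS:SG = t:(1−t) = 1/3:2/3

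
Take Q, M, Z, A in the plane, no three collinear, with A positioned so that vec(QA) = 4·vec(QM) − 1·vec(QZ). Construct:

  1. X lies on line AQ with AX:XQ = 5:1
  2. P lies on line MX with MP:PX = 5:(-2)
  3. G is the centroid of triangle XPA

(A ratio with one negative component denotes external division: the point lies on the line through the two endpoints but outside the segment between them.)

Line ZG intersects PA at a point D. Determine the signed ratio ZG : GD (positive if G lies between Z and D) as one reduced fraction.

ZG:GD = 109/5

Assign Q = (0, 0), M = (1, 0), Z = (0, 1), A = (4, -1) — the answer is frame-independent, so this choice is without loss of generality.
1. X lies on line AQ with AX:XQ = 5:1 ⇒ X = (2/3, -1/6)
2. P lies on line MX with MP:PX = 5:(-2) ⇒ P = (4/9, -5/18)
3. G is the centroid of triangle XPA ⇒ G = (46/27, -13/27)
line ZG meets PA at D = (1748/981, -539/981)
G = Z + t·(D−Z) with t = 109/114, so ZG:GD = 109/114:5/114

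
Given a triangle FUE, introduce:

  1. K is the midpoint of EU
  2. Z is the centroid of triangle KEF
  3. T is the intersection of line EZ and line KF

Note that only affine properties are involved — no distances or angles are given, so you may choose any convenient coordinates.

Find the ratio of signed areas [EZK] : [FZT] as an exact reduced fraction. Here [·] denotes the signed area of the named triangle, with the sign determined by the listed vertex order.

[EZK]:[FZT] = -2

Work in coordinates with F = (0, 0), U = (1, 0), E = (0, 1).
1. K is the midpoint of EU ⇒ K = (1/2, 1/2)
2. Z is the centroid of triangle KEF ⇒ Z = (1/6, 1/2)
3. T is the intersection of line EZ and line KF ⇒ T = (1/4, 1/4)
2·[EZK] = 1/6, 2·[FZT] = -1/12
[EZK]:[FZT] = 1/6:-1/12 = -2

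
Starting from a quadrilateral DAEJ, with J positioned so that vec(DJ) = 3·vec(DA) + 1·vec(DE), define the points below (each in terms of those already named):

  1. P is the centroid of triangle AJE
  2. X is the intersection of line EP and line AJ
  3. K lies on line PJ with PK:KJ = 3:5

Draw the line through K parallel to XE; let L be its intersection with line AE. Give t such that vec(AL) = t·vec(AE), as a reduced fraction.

Choose coordinates D = (0, 0), A = (1, 0), E = (0, 1), J = (3, 1).
1. P is the centroid of triangle AJE ⇒ P = (4/3, 2/3)
2. X is the intersection of line EP and line AJ ⇒ X = (2, 1/2)
3. K lies on line PJ with PK:KJ = 3:5 ⇒ K = (47/24, 19/24)
through K parallel to XE: direction (-2, 1/2); meets AE at L = (-3/8, 11/8)
L = A + t·(E−A) with t = 11/8

t = 11/8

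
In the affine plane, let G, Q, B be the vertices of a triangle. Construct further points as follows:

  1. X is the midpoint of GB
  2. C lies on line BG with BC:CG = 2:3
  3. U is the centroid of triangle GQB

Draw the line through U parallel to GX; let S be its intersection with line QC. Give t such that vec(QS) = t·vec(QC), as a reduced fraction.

Assign G = (0, 0), Q = (1, 0), B = (0, 1) — the answer is frame-independent, so this choice is without loss of generality.
1. X is the midpoint of GB ⇒ X = (0, 1/2)
2. C lies on line BG with BC:CG = 2:3 ⇒ C = (0, 3/5)
3. U is the centroid of triangle GQB ⇒ U = (1/3, 1/3)
through U parallel to GX: direction (0, 1/2); meets QC at S = (1/3, 2/5)
S = Q + t·(C−Q) with t = 2/3

t = 2/3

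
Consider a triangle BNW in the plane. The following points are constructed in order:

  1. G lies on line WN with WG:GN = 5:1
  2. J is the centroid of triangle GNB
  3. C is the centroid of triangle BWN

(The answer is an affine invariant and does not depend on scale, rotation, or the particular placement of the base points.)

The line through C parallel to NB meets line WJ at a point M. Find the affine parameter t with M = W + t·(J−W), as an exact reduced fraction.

t = 12/17

Choose coordinates B = (0, 0), N = (1, 0), W = (0, 1).
1. G lies on line WN with WG:GN = 5:1 ⇒ G = (5/6, 1/6)
2. J is the centroid of triangle GNB ⇒ J = (11/18, 1/18)
3. C is the centroid of triangle BWN ⇒ C = (1/3, 1/3)
through C parallel to NB: direction (-1, 0); meets WJ at M = (22/51, 1/3)
M = W + t·(J−W) with t = 12/17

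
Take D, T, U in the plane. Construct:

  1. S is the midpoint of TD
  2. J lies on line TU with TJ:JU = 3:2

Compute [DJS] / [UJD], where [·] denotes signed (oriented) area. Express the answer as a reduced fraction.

[DJS]:[UJD] = 3/4

Assign D = (0, 0), T = (1, 0), U = (0, 1) — the answer is frame-independent, so this choice is without loss of generality.
1. S is the midpoint of TD ⇒ S = (1/2, 0)
2. J lies on line TU with TJ:JU = 3:2 ⇒ J = (2/5, 3/5)
2·[DJS] = -3/10, 2·[UJD] = -2/5
[DJS]:[UJD] = -3/10:-2/5 = 3/4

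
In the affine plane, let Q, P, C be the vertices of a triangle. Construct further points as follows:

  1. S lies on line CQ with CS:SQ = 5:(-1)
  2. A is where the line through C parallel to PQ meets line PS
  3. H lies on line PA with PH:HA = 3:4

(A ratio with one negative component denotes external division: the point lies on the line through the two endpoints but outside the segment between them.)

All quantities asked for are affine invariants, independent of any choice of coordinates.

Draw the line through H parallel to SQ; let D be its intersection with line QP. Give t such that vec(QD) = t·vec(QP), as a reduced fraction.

t = 19/7

Choose coordinates Q = (0, 0), P = (1, 0), C = (0, 1).
1. S lies on line CQ with CS:SQ = 5:(-1) ⇒ S = (0, -1/4)
2. A is where the line through C parallel to PQ meets line PS ⇒ A = (5, 1)
3. H lies on line PA with PH:HA = 3:4 ⇒ H = (19/7, 3/7)
through H parallel to SQ: direction (0, 1/4); meets QP at D = (19/7, 0)
D = Q + t·(P−Q) with t = 19/7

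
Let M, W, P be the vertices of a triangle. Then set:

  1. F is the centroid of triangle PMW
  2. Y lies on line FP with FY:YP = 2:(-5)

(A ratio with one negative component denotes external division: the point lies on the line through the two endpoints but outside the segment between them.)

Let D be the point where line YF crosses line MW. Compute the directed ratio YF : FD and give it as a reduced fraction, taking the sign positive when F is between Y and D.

Choose coordinates M = (0, 0), W = (1, 0), P = (0, 1).
1. F is the centroid of triangle PMW ⇒ F = (1/3, 1/3)
2. Y lies on line FP with FY:YP = 2:(-5) ⇒ Y = (5/9, -1/9)
line YF meets MW at D = (1/2, 0)
F = Y + t·(D−Y) with t = 4, so YF:FD = 4:-3

YF:FD = -4/3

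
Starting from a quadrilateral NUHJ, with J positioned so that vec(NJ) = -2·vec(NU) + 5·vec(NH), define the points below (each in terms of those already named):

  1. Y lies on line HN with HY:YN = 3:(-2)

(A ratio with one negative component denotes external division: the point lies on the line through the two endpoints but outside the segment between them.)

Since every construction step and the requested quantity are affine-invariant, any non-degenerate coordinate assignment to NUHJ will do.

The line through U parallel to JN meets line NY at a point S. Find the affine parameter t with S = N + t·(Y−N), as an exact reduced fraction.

t = -5/4

Set N = (0, 0), U = (1, 0), H = (0, 1), J = (-2, 5); any affine frame gives the same invariant.
1. Y lies on line HN with HY:YN = 3:(-2) ⇒ Y = (0, -2)
through U parallel to JN: direction (2, -5); meets NY at S = (0, 5/2)
S = N + t·(Y−N) with t = -5/4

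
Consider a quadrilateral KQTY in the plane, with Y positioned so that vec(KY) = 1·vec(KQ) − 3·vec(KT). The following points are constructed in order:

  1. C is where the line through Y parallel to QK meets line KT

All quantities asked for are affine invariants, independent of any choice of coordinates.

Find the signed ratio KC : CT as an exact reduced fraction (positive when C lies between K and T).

Set K = (0, 0), Q = (1, 0), T = (0, 1), Y = (1, -3); any affine frame gives the same invariant.
1. C is where the line through Y parallel to QK meets line KT ⇒ C = (0, -3)
C = K + t·(T−K) with t = -3, so KC:CT = t:(1−t) = -3:4

KC:CT = -3/4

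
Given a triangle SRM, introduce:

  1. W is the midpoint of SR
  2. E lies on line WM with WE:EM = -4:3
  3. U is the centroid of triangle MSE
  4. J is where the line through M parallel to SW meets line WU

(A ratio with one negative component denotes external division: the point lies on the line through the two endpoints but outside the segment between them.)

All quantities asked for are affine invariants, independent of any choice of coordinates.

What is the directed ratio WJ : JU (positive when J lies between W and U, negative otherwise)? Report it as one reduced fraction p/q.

WJ:JU = 3/2

Choose coordinates S = (0, 0), R = (1, 0), M = (0, 1).
1. W is the midpoint of SR ⇒ W = (1/2, 0)
2. E lies on line WM with WE:EM = -4:3 ⇒ E = (-3/2, 4)
3. U is the centroid of triangle MSE ⇒ U = (-1/2, 5/3)
4. J is where the line through M parallel to SW meets line WU ⇒ J = (-1/10, 1)
J = W + t·(U−W) with t = 3/5, so WJ:JU = t:(1−t) = 3/5:2/5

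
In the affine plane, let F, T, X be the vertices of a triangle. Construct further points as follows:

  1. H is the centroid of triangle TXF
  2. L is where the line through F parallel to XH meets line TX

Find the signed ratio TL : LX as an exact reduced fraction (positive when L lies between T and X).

TL:LX = -2

Assign F = (0, 0), T = (1, 0), X = (0, 1) — the answer is frame-independent, so this choice is without loss of generality.
1. H is the centroid of triangle TXF ⇒ H = (1/3, 1/3)
2. L is where the line through F parallel to XH meets line TX ⇒ L = (-1, 2)
L = T + t·(X−T) with t = 2, so TL:LX = t:(1−t) = 2:-1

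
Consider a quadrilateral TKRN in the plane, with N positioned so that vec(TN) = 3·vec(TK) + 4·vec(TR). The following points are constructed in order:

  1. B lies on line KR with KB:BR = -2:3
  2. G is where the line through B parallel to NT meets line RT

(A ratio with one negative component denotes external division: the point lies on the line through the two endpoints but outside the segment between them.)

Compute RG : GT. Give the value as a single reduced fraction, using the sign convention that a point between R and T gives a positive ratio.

RG:GT = -7/6

Choose coordinates T = (0, 0), K = (1, 0), R = (0, 1), N = (3, 4).
1. B lies on line KR with KB:BR = -2:3 ⇒ B = (3, -2)
2. G is where the line through B parallel to NT meets line RT ⇒ G = (0, -6)
G = R + t·(T−R) with t = 7, so RG:GT = t:(1−t) = 7:-6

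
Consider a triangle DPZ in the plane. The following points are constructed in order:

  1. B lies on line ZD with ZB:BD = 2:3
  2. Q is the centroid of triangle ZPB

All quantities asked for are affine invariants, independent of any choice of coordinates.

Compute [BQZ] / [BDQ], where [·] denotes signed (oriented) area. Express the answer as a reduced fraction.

Work in coordinates with D = (0, 0), P = (1, 0), Z = (0, 1).
1. B lies on line ZD with ZB:BD = 2:3 ⇒ B = (0, 3/5)
2. Q is the centroid of triangle ZPB ⇒ Q = (1/3, 8/15)
2·[BQZ] = 2/15, 2·[BDQ] = 1/5
[BQZ]:[BDQ] = 2/15:1/5 = 2/3

[BQZ]:[BDQ] = 2/3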